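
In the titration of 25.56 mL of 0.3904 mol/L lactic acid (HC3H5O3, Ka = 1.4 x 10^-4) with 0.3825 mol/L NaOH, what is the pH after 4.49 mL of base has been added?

Initial n(HC3H5O3) = 0.3904 x 0.02556 = 0.009979 mol.
n(NaOH) added = 0.3825 x 0.004490 = 0.001717 mol, converting that many moles of HC3H5O3 to C3H5O3-.
Remaining n(HC3H5O3) = 0.008261 mol; n(C3H5O3-) = 0.001717 mol.
By Henderson-Hasselbalch, pH = pKa + log([A^-]/[HA]) = 3.85 + log(0.001717/0.008261) = 3.85 + (-0.68) = 3.17.

3.17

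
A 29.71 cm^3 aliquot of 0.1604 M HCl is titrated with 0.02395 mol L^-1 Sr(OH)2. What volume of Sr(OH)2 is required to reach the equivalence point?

n(HCl) = 0.1604 mol/L x 0.02971 L = 0.004765 mol.
The neutralisation is 2 HCl : 1 Sr(OH)2, so n(Sr(OH)2) = 0.004765 x 1/2 = 0.002383 mol.
V(Sr(OH)2) = 0.002383 / 0.02395 = 0.09949 L = 99.5 mL.

99.5 mL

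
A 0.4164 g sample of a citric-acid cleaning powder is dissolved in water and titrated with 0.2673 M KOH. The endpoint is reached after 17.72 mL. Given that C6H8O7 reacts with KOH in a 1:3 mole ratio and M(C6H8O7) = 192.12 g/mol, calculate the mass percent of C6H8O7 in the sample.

n(KOH) = 0.2673 x 0.01772 = 0.004737 mol.
n(C6H8O7) = 0.004737 / 3 = 0.001579 mol.
mass of C6H8O7 = 0.001579 x 192.12 = 0.3033 g.
% purity = 0.3033 / 0.4164 x 100 = 72.8%.

72.8%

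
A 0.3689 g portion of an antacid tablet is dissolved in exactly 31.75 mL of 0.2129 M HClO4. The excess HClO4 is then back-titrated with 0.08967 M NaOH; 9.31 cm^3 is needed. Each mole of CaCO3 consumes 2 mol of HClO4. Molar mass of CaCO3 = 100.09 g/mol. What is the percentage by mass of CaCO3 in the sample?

Total n(HClO4) added = 0.2129 x 0.03175 = 0.006760 mol.
n(NaOH) used = 0.08967 x 0.009310 = 0.0008348 mol, which equals the excess n(HClO4).
So n(HClO4) consumed by the sample = 0.006760 - 0.0008348 = 0.005925 mol.
n(CaCO3) = 0.005925 / 2 = 0.002962 mol.
mass CaCO3 = 0.002962 x 100.09 = 0.2965 g, so %CaCO3 = 0.2965/0.3689 x 100 = 80.4%.

80.4%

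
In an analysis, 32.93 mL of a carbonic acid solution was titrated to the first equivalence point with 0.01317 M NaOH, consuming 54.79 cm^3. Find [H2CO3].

0.0219 M

n(NaOH) = 0.01317 x 0.05479 = 0.0007216 mol.
At the first equivalence point, 1 mol OH^- react per mol H2CO3, so n(H2CO3) = 0.0007216 / 1 = 0.0007216 mol.
[H2CO3] = 0.0007216 / 0.03293 L = 0.0219 M.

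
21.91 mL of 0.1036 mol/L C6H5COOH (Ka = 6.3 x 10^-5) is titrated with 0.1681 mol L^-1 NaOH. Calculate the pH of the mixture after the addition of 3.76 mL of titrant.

3.79

Initial n(C6H5COOH) = 0.1036 x 0.02191 = 0.002270 mol.
n(NaOH) added = 0.1681 x 0.003760 = 0.0006321 mol, converting that many moles of C6H5COOH to C6H5COO-.
Remaining n(C6H5COOH) = 0.001638 mol; n(C6H5COO-) = 0.0006321 mol.
By Henderson-Hasselbalch, pH = pKa + log([A^-]/[HA]) = 4.20 + log(0.0006321/0.001638) = 4.20 + (-0.41) = 3.79.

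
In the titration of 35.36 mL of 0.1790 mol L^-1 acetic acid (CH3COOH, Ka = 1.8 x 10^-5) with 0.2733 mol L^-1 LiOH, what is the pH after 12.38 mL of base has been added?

Initial n(CH3COOH) = 0.1790 x 0.03536 = 0.006329 mol.
n(LiOH) added = 0.2733 x 0.01238 = 0.003383 mol, converting that many moles of CH3COOH to CH3COO-.
Remaining n(CH3COOH) = 0.002946 mol; n(CH3COO-) = 0.003383 mol.
By Henderson-Hasselbalch, pH = pKa + log([A^-]/[HA]) = 4.74 + log(0.003383/0.002946) = 4.74 + (+0.06) = 4.80.

4.80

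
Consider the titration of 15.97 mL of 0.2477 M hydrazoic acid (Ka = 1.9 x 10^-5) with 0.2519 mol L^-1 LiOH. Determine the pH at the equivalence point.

8.91

n(HN3) = 0.2477 x 0.01597 = 0.003956 mol; V(LiOH) at equivalence = 0.003956/0.2519 = 0.01570 L.
At equivalence all the acid is converted to N3-; total volume = 0.01597 + 0.01570 = 0.03167 L, so [N3-] = 0.003956/0.03167 = 0.1249 M.
Kb = Kw/Ka = 1.0e-14 / 1.9 x 10^-5 = 5.26e-10.
[OH^-] = sqrt(Kb x [N3-]) = sqrt(5.26e-10 x 0.1249) = 8.11e-6 M.
pOH = 5.09, so pH = 14.00 - 5.09 = 8.91.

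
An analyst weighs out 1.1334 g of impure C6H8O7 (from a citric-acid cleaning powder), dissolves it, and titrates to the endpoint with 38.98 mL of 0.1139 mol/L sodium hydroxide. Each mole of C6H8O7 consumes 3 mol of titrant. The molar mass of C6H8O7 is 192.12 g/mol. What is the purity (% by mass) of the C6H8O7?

n(NaOH) = 0.1139 x 0.03898 = 0.004440 mol.
n(C6H8O7) = 0.004440 / 3 = 0.001480 mol.
mass of C6H8O7 = 0.001480 x 192.12 = 0.2843 g.
% purity = 0.2843 / 1.1334 x 100 = 25.1%.

25.1%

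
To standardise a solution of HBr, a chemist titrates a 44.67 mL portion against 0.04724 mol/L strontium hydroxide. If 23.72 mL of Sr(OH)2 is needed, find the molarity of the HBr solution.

n(Sr(OH)2) delivered = 0.04724 x 0.02372 = 0.001121 mol.
The reaction is 2 HBr + 1 Sr(OH)2, so n(HBr) = 0.001121 x 2/1 = 0.002241 mol.
[HBr] = 0.002241 mol / 0.04467 L = 0.0502 M.

0.0502 M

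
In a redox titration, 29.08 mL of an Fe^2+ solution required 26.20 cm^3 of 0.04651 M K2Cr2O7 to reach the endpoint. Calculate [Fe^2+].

n(K2Cr2O7) = 0.04651 x 0.02620 = 0.001219 mol.
From the balanced equation, 1 mol K2Cr2O7 reacts with 6 mol Fe^2+, so n(Fe^2+) = 0.001219 x 6/1 = 0.007311 mol.
[Fe^2+] = 0.007311 / 0.02908 L = 0.251 M.

0.251 M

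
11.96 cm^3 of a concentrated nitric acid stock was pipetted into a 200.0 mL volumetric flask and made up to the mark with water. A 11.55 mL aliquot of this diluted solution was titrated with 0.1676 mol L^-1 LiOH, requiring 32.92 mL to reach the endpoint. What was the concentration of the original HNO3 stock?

n(LiOH) = 0.1676 x 0.03292 = 0.005517 mol.
n(HNO3) in the aliquot = 0.005517 mol.
[diluted HNO3] = 0.005517 / 0.01155 = 0.4777 M.
Dilution factor = 200.0/11.96 = 16.72, so [stock] = 0.4777 x 16.72 = 7.99 M.

7.99 M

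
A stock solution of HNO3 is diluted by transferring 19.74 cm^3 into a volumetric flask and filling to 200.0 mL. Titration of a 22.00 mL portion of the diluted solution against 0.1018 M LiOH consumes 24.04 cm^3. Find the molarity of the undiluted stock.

n(LiOH) = 0.1018 x 0.02404 = 0.002447 mol.
n(HNO3) in the aliquot = 0.002447 mol.
[diluted HNO3] = 0.002447 / 0.02200 = 0.1112 M.
Dilution factor = 200.0/19.74 = 10.13, so [stock] = 0.1112 x 10.13 = 1.13 M.

1.13 M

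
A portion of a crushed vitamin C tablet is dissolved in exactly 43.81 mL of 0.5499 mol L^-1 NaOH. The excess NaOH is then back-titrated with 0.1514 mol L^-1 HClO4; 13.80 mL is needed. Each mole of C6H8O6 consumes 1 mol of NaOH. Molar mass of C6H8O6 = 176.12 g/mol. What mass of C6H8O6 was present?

Total n(NaOH) added = 0.5499 x 0.04381 = 0.02409 mol.
n(HClO4) used = 0.1514 x 0.01380 = 0.002089 mol, which equals the excess n(NaOH).
So n(NaOH) consumed by the sample = 0.02409 - 0.002089 = 0.02200 mol.
n(C6H8O6) = 0.02200 / 1 = 0.02200 mol.
mass = 0.02200 mol x 176.12 g/mol = 3.87 g.

3.87 g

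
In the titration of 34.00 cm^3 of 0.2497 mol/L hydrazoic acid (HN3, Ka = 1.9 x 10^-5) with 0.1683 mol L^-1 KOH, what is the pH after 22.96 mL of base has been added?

Initial n(HN3) = 0.2497 x 0.03400 = 0.008490 mol.
n(KOH) added = 0.1683 x 0.02296 = 0.003864 mol, converting that many moles of HN3 to N3-.
Remaining n(HN3) = 0.004626 mol; n(N3-) = 0.003864 mol.
By Henderson-Hasselbalch, pH = pKa + log([A^-]/[HA]) = 4.72 + log(0.003864/0.004626) = 4.72 + (-0.08) = 4.64.

4.64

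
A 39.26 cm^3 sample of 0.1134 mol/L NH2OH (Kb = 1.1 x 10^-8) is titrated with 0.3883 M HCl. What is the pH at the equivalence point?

n(NH2OH) = 0.1134 x 0.03926 = 0.004452 mol; V(HCl) at equivalence = 0.004452/0.3883 = 0.01147 L.
At equivalence the base is fully converted to NH3OH+; total volume = 0.05073 L, so [NH3OH+] = 0.004452/0.05073 = 0.08777 M.
Ka(NH3OH+) = Kw/Kb = 1.0e-14 / 1.1 x 10^-8 = 9.09e-7.
[H^+] = sqrt(Ka x [NH3OH+]) = sqrt(9.09e-7 x 0.08777) = 0.000282 M.
pH = -log(0.000282) = 3.55.

3.55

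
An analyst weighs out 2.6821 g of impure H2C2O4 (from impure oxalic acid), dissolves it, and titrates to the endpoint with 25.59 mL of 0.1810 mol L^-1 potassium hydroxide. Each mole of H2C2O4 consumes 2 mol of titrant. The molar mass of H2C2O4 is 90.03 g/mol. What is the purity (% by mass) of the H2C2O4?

n(KOH) = 0.1810 x 0.02559 = 0.004632 mol.
n(H2C2O4) = 0.004632 / 2 = 0.002316 mol.
mass of H2C2O4 = 0.002316 x 90.03 = 0.2085 g.
% purity = 0.2085 / 2.6821 x 100 = 7.77%.

7.77%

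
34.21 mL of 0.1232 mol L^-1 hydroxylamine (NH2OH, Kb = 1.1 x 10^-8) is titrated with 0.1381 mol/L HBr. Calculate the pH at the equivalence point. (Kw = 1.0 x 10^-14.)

n(NH2OH) = 0.1232 x 0.03421 = 0.004215 mol; V(HBr) at equivalence = 0.004215/0.1381 = 0.03052 L.
At equivalence the base is fully converted to NH3OH+; total volume = 0.06473 L, so [NH3OH+] = 0.004215/0.06473 = 0.06511 M.
Ka(NH3OH+) = Kw/Kb = 1.0e-14 / 1.1 x 10^-8 = 9.09e-7.
[H^+] = sqrt(Ka x [NH3OH+]) = sqrt(9.09e-7 x 0.06511) = 0.000243 M.
pH = -log(0.000243) = 3.61.

3.61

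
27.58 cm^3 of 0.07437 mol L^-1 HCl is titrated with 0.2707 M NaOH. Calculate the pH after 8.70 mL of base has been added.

11.92

n(acid) = 0.07437 x 0.02758 = 0.002051 mol; n(NaOH) added = 0.2707 x 0.008700 = 0.002355 mol.
Base is in excess by 0.002355 - 0.002051 = 0.0003040 mol in a total volume of 0.03628 L.
[OH^-] = 0.0003040/0.03628 = 0.008378 M, so pOH = 2.08 and pH = 14.00 - 2.08 = 11.92.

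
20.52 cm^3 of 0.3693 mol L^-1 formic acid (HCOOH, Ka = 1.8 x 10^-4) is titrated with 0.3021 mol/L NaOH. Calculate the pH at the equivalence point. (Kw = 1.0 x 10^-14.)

8.48

n(HCOOH) = 0.3693 x 0.02052 = 0.007578 mol; V(NaOH) at equivalence = 0.007578/0.3021 = 0.02508 L.
At equivalence all the acid is converted to HCOO-; total volume = 0.02052 + 0.02508 = 0.04560 L, so [HCOO-] = 0.007578/0.04560 = 0.1662 M.
Kb = Kw/Ka = 1.0e-14 / 1.8 x 10^-4 = 5.56e-11.
[OH^-] = sqrt(Kb x [HCOO-]) = sqrt(5.56e-11 x 0.1662) = 3.04e-6 M.
pOH = 5.52, so pH = 14.00 - 5.52 = 8.48.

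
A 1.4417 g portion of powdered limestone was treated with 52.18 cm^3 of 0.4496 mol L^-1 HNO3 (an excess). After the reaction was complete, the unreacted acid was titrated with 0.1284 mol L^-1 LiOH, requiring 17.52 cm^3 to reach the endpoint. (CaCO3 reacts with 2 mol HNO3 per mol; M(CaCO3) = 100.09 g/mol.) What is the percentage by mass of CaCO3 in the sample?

73.6%

Total n(HNO3) added = 0.4496 x 0.05218 = 0.02346 mol.
n(LiOH) used = 0.1284 x 0.01752 = 0.002250 mol, which equals the excess n(HNO3).
So n(HNO3) consumed by the sample = 0.02346 - 0.002250 = 0.02121 mol.
n(CaCO3) = 0.02121 / 2 = 0.01061 mol.
mass CaCO3 = 0.01061 x 100.09 = 1.061 g, so %CaCO3 = 1.061/1.4417 x 100 = 73.6%.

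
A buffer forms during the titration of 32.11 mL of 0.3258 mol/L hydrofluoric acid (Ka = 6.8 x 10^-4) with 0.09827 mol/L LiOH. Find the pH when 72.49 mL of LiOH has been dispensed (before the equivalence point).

3.50

Initial n(HF) = 0.3258 x 0.03211 = 0.01046 mol.
n(LiOH) added = 0.09827 x 0.07249 = 0.007124 mol, converting that many moles of HF to F-.
Remaining n(HF) = 0.003338 mol; n(F-) = 0.007124 mol.
By Henderson-Hasselbalch, pH = pKa + log([A^-]/[HA]) = 3.17 + log(0.007124/0.003338) = 3.17 + (+0.33) = 3.50.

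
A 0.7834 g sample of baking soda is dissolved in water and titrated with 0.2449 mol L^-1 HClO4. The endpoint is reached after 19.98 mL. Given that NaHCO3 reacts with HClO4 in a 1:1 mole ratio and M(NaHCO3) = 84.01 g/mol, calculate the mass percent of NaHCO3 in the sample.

n(HClO4) = 0.2449 x 0.01998 = 0.004893 mol.
n(NaHCO3) = 0.004893 / 1 = 0.004893 mol.
mass of NaHCO3 = 0.004893 x 84.01 = 0.4111 g.
% purity = 0.4111 / 0.7834 x 100 = 52.5%.

52.5%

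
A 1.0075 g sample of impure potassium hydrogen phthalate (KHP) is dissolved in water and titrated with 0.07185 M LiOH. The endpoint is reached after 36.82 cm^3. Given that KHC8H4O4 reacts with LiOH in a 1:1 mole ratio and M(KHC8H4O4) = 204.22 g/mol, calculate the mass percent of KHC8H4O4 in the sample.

53.6%

n(LiOH) = 0.07185 x 0.03682 = 0.002646 mol.
n(KHC8H4O4) = 0.002646 / 1 = 0.002646 mol.
mass of KHC8H4O4 = 0.002646 x 204.22 = 0.5403 g.
% purity = 0.5403 / 1.0075 x 100 = 53.6%.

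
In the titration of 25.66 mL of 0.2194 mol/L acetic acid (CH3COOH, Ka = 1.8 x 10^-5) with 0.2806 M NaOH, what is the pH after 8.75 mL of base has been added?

4.63

Initial n(CH3COOH) = 0.2194 x 0.02566 = 0.005630 mol.
n(NaOH) added = 0.2806 x 0.008750 = 0.002455 mol, converting that many moles of CH3COOH to CH3COO-.
Remaining n(CH3COOH) = 0.003175 mol; n(CH3COO-) = 0.002455 mol.
By Henderson-Hasselbalch, pH = pKa + log([A^-]/[HA]) = 4.74 + log(0.002455/0.003175) = 4.74 + (-0.11) = 4.63.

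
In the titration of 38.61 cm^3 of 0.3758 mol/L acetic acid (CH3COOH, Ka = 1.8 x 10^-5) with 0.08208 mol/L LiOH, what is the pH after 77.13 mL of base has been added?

Initial n(CH3COOH) = 0.3758 x 0.03861 = 0.01451 mol.
n(LiOH) added = 0.08208 x 0.07713 = 0.006331 mol, converting that many moles of CH3COOH to CH3COO-.
Remaining n(CH3COOH) = 0.008179 mol; n(CH3COO-) = 0.006331 mol.
By Henderson-Hasselbalch, pH = pKa + log([A^-]/[HA]) = 4.74 + log(0.006331/0.008179) = 4.74 + (-0.11) = 4.63.

4.63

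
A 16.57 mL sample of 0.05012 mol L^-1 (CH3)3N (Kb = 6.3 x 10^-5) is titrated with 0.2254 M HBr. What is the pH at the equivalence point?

n((CH3)3N) = 0.05012 x 0.01657 = 0.0008305 mol; V(HBr) at equivalence = 0.0008305/0.2254 = 0.003685 L.
At equivalence the base is fully converted to (CH3)3NH+; total volume = 0.02025 L, so [(CH3)3NH+] = 0.0008305/0.02025 = 0.04100 M.
Ka((CH3)3NH+) = Kw/Kb = 1.0e-14 / 6.3 x 10^-5 = 1.59e-10.
[H^+] = sqrt(Ka x [(CH3)3NH+]) = sqrt(1.59e-10 x 0.04100) = 2.55e-6 M.
pH = -log(2.55e-6) = 5.59.

5.59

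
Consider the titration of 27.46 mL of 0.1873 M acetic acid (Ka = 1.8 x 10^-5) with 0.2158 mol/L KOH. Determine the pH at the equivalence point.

8.87

n(CH3COOH) = 0.1873 x 0.02746 = 0.005143 mol; V(KOH) at equivalence = 0.005143/0.2158 = 0.02383 L.
At equivalence all the acid is converted to CH3COO-; total volume = 0.02746 + 0.02383 = 0.05129 L, so [CH3COO-] = 0.005143/0.05129 = 0.1003 M.
Kb = Kw/Ka = 1.0e-14 / 1.8 x 10^-5 = 5.56e-10.
[OH^-] = sqrt(Kb x [CH3COO-]) = sqrt(5.56e-10 x 0.1003) = 7.46e-6 M.
pOH = 5.13, so pH = 14.00 - 5.13 = 8.87.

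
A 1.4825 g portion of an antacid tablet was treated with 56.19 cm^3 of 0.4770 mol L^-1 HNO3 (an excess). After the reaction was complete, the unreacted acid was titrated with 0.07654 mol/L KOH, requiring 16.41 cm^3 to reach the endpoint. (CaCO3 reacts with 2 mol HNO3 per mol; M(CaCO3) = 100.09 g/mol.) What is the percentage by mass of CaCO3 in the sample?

86.2%

Total n(HNO3) added = 0.4770 x 0.05619 = 0.02680 mol.
n(KOH) used = 0.07654 x 0.01641 = 0.001256 mol, which equals the excess n(HNO3).
So n(HNO3) consumed by the sample = 0.02680 - 0.001256 = 0.02555 mol.
n(CaCO3) = 0.02555 / 2 = 0.01277 mol.
mass CaCO3 = 0.01277 x 100.09 = 1.278 g, so %CaCO3 = 1.278/1.4825 x 100 = 86.2%.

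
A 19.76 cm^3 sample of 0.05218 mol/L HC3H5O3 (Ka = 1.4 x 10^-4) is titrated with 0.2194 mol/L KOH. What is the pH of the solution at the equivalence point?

8.24

n(HC3H5O3) = 0.05218 x 0.01976 = 0.001031 mol; V(KOH) at equivalence = 0.001031/0.2194 = 0.004700 L.
At equivalence all the acid is converted to C3H5O3-; total volume = 0.01976 + 0.004700 = 0.02446 L, so [C3H5O3-] = 0.001031/0.02446 = 0.04215 M.
Kb = Kw/Ka = 1.0e-14 / 1.4 x 10^-4 = 7.14e-11.
[OH^-] = sqrt(Kb x [C3H5O3-]) = sqrt(7.14e-11 x 0.04215) = 1.74e-6 M.
pOH = 5.76, so pH = 14.00 - 5.76 = 8.24.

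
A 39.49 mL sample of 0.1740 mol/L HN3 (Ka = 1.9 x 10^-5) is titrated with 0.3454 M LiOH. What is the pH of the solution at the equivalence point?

8.89

n(HN3) = 0.1740 x 0.03949 = 0.006871 mol; V(LiOH) at equivalence = 0.006871/0.3454 = 0.01989 L.
At equivalence all the acid is converted to N3-; total volume = 0.03949 + 0.01989 = 0.05938 L, so [N3-] = 0.006871/0.05938 = 0.1157 M.
Kb = Kw/Ka = 1.0e-14 / 1.9 x 10^-5 = 5.26e-10.
[OH^-] = sqrt(Kb x [N3-]) = sqrt(5.26e-10 x 0.1157) = 7.80e-6 M.
pOH = 5.11, so pH = 14.00 - 5.11 = 8.89.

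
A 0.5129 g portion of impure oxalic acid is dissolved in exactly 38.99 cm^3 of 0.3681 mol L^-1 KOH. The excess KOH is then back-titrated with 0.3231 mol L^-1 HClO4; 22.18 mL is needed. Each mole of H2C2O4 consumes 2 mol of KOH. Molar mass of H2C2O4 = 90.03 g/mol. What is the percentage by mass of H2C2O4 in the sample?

63.1%

Total n(KOH) added = 0.3681 x 0.03899 = 0.01435 mol.
n(HClO4) used = 0.3231 x 0.02218 = 0.007166 mol, which equals the excess n(KOH).
So n(KOH) consumed by the sample = 0.01435 - 0.007166 = 0.007186 mol.
n(H2C2O4) = 0.007186 / 2 = 0.003593 mol.
mass H2C2O4 = 0.003593 x 90.03 = 0.3235 g, so %H2C2O4 = 0.3235/0.5129 x 100 = 63.1%.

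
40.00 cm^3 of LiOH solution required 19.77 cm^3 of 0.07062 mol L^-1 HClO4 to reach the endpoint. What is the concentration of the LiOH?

n(HClO4) delivered = 0.07062 x 0.01977 = 0.001396 mol.
For a 1:1 reaction, n(LiOH) = 0.001396 mol.
[LiOH] = 0.001396 mol / 0.04000 L = 0.0349 M.

0.0349 M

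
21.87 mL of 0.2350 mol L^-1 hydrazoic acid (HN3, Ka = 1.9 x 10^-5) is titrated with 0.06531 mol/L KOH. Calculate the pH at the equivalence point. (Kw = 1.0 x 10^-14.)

n(HN3) = 0.2350 x 0.02187 = 0.005139 mol; V(KOH) at equivalence = 0.005139/0.06531 = 0.07869 L.
At equivalence all the acid is converted to N3-; total volume = 0.02187 + 0.07869 = 0.1006 L, so [N3-] = 0.005139/0.1006 = 0.05111 M.
Kb = Kw/Ka = 1.0e-14 / 1.9 x 10^-5 = 5.26e-10.
[OH^-] = sqrt(Kb x [N3-]) = sqrt(5.26e-10 x 0.05111) = 5.19e-6 M.
pOH = 5.29, so pH = 14.00 - 5.29 = 8.71.

8.71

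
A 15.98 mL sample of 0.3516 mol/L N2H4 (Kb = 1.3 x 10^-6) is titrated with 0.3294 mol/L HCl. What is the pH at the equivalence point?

n(N2H4) = 0.3516 x 0.01598 = 0.005619 mol; V(HCl) at equivalence = 0.005619/0.3294 = 0.01706 L.
At equivalence the base is fully converted to N2H5+; total volume = 0.03304 L, so [N2H5+] = 0.005619/0.03304 = 0.1701 M.
Ka(N2H5+) = Kw/Kb = 1.0e-14 / 1.3 x 10^-6 = 7.69e-9.
[H^+] = sqrt(Ka x [N2H5+]) = sqrt(7.69e-9 x 0.1701) = 3.62e-5 M.
pH = -log(3.62e-5) = 4.44.

4.44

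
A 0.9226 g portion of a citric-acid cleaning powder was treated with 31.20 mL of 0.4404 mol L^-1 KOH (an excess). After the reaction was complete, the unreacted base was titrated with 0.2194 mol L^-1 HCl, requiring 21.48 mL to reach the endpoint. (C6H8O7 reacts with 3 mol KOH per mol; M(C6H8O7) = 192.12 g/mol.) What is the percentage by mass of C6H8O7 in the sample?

62.7%

Total n(KOH) added = 0.4404 x 0.03120 = 0.01374 mol.
n(HCl) used = 0.2194 x 0.02148 = 0.004713 mol, which equals the excess n(KOH).
So n(KOH) consumed by the sample = 0.01374 - 0.004713 = 0.009028 mol.
n(C6H8O7) = 0.009028 / 3 = 0.003009 mol.
mass C6H8O7 = 0.003009 x 192.12 = 0.5781 g, so %C6H8O7 = 0.5781/0.9226 x 100 = 62.7%.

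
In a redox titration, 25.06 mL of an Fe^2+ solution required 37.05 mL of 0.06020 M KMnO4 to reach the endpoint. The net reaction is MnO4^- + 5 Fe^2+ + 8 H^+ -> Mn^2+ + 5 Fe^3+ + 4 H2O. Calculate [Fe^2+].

0.445 M

n(KMnO4) = 0.06020 x 0.03705 = 0.002230 mol.
From the balanced equation, 1 mol KMnO4 reacts with 5 mol Fe^2+, so n(Fe^2+) = 0.002230 x 5/1 = 0.01115 mol.
[Fe^2+] = 0.01115 / 0.02506 L = 0.445 M.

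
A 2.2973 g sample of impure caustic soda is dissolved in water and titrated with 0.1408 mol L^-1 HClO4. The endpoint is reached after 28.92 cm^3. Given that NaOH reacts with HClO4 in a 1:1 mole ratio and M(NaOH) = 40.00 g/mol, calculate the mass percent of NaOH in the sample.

n(HClO4) = 0.1408 x 0.02892 = 0.004072 mol.
n(NaOH) = 0.004072 / 1 = 0.004072 mol.
mass of NaOH = 0.004072 x 40.00 = 0.1629 g.
% purity = 0.1629 / 2.2973 x 100 = 7.09%.

7.09%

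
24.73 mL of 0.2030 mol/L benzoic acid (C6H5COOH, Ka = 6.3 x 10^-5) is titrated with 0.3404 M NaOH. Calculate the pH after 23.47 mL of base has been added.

12.79

n(acid) = 0.2030 x 0.02473 = 0.005020 mol; n(NaOH) added = 0.3404 x 0.02347 = 0.007989 mol.
Base is in excess by 0.007989 - 0.005020 = 0.002969 mol in a total volume of 0.04820 L.
[OH^-] = 0.002969/0.04820 = 0.06160 M, so pOH = 1.21 and pH = 14.00 - 1.21 = 12.79.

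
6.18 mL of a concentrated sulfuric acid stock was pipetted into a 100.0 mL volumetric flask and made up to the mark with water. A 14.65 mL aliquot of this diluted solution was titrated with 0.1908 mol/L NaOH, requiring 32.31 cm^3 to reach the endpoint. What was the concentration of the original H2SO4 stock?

n(NaOH) = 0.1908 x 0.03231 = 0.006165 mol.
n(H2SO4) in the aliquot = 0.006165 x 1/2 = 0.003082 mol.
[diluted H2SO4] = 0.003082 / 0.01465 = 0.2104 M.
Dilution factor = 100.0/6.180 = 16.18, so [stock] = 0.2104 x 16.18 = 3.40 M.

3.40 M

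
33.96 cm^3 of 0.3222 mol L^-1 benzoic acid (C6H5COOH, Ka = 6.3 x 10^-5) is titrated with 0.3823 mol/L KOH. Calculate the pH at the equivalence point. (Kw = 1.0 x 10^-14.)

8.72

n(C6H5COOH) = 0.3222 x 0.03396 = 0.01094 mol; V(KOH) at equivalence = 0.01094/0.3823 = 0.02862 L.
At equivalence all the acid is converted to C6H5COO-; total volume = 0.03396 + 0.02862 = 0.06258 L, so [C6H5COO-] = 0.01094/0.06258 = 0.1748 M.
Kb = Kw/Ka = 1.0e-14 / 6.3 x 10^-5 = 1.59e-10.
[OH^-] = sqrt(Kb x [C6H5COO-]) = sqrt(1.59e-10 x 0.1748) = 5.27e-6 M.
pOH = 5.28, so pH = 14.00 - 5.28 = 8.72.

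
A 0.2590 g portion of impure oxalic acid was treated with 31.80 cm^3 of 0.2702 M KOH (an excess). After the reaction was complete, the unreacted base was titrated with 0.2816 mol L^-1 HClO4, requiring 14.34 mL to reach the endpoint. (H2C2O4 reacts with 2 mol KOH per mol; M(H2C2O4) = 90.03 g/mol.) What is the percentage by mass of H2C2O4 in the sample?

Total n(KOH) added = 0.2702 x 0.03180 = 0.008592 mol.
n(HClO4) used = 0.2816 x 0.01434 = 0.004038 mol, which equals the excess n(KOH).
So n(KOH) consumed by the sample = 0.008592 - 0.004038 = 0.004554 mol.
n(H2C2O4) = 0.004554 / 2 = 0.002277 mol.
mass H2C2O4 = 0.002277 x 90.03 = 0.2050 g, so %H2C2O4 = 0.2050/0.2590 x 100 = 79.2%.

79.2%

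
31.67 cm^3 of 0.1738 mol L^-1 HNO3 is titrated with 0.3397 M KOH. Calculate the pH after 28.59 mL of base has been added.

12.84

n(acid) = 0.1738 x 0.03167 = 0.005504 mol; n(KOH) added = 0.3397 x 0.02859 = 0.009712 mol.
Base is in excess by 0.009712 - 0.005504 = 0.004208 mol in a total volume of 0.06026 L.
[OH^-] = 0.004208/0.06026 = 0.06983 M, so pOH = 1.16 and pH = 14.00 - 1.16 = 12.84.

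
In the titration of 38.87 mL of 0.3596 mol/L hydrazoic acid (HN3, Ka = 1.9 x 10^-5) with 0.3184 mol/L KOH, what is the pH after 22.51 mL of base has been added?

Initial n(HN3) = 0.3596 x 0.03887 = 0.01398 mol.
n(KOH) added = 0.3184 x 0.02251 = 0.007167 mol, converting that many moles of HN3 to N3-.
Remaining n(HN3) = 0.006810 mol; n(N3-) = 0.007167 mol.
By Henderson-Hasselbalch, pH = pKa + log([A^-]/[HA]) = 4.72 + log(0.007167/0.006810) = 4.72 + (+0.02) = 4.74.

4.74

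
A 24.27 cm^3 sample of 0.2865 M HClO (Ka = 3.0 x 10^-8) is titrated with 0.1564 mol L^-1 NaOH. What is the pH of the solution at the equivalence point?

10.26

n(HClO) = 0.2865 x 0.02427 = 0.006953 mol; V(NaOH) at equivalence = 0.006953/0.1564 = 0.04446 L.
At equivalence all the acid is converted to ClO-; total volume = 0.02427 + 0.04446 = 0.06873 L, so [ClO-] = 0.006953/0.06873 = 0.1012 M.
Kb = Kw/Ka = 1.0e-14 / 3.0 x 10^-8 = 3.33e-7.
[OH^-] = sqrt(Kb x [ClO-]) = sqrt(3.33e-7 x 0.1012) = 0.000184 M.
pOH = 3.74, so pH = 14.00 - 3.74 = 10.26.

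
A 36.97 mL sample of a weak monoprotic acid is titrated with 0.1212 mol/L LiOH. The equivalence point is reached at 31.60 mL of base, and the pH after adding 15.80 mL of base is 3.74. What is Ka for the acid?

15.80 mL is half of the equivalence volume, so this is the half-equivalence point where [HA] = [A^-].
At half-equivalence pH = pKa, so pKa = 3.74.
Ka = 10^(-3.74) = 1.8 x 10^-4.

1.8 x 10^-4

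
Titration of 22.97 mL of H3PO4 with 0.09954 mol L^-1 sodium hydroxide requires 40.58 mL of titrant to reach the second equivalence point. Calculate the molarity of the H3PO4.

0.0879 M

n(NaOH) = 0.09954 x 0.04058 = 0.004039 mol.
At the second equivalence point, 2 mol OH^- react per mol H3PO4, so n(H3PO4) = 0.004039 / 2 = 0.002020 mol.
[H3PO4] = 0.002020 / 0.02297 L = 0.0879 M.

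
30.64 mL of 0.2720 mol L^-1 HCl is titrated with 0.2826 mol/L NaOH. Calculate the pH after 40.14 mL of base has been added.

12.63

n(acid) = 0.2720 x 0.03064 = 0.008334 mol; n(NaOH) added = 0.2826 x 0.04014 = 0.01134 mol.
Base is in excess by 0.01134 - 0.008334 = 0.003009 mol in a total volume of 0.07078 L.
[OH^-] = 0.003009/0.07078 = 0.04252 M, so pOH = 1.37 and pH = 14.00 - 1.37 = 12.63.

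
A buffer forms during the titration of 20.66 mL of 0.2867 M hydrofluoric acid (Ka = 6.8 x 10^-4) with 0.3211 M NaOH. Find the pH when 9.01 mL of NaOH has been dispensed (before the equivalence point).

Initial n(HF) = 0.2867 x 0.02066 = 0.005923 mol.
n(NaOH) added = 0.3211 x 0.009010 = 0.002893 mol, converting that many moles of HF to F-.
Remaining n(HF) = 0.003030 mol; n(F-) = 0.002893 mol.
By Henderson-Hasselbalch, pH = pKa + log([A^-]/[HA]) = 3.17 + log(0.002893/0.003030) = 3.17 + (-0.02) = 3.15.

3.15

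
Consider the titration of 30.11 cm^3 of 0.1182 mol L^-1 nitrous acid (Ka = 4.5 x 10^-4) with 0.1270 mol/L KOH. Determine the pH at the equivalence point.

8.07

n(HNO2) = 0.1182 x 0.03011 = 0.003559 mol; V(KOH) at equivalence = 0.003559/0.1270 = 0.02802 L.
At equivalence all the acid is converted to NO2-; total volume = 0.03011 + 0.02802 = 0.05813 L, so [NO2-] = 0.003559/0.05813 = 0.06122 M.
Kb = Kw/Ka = 1.0e-14 / 4.5 x 10^-4 = 2.22e-11.
[OH^-] = sqrt(Kb x [NO2-]) = sqrt(2.22e-11 x 0.06122) = 1.17e-6 M.
pOH = 5.93, so pH = 14.00 - 5.93 = 8.07.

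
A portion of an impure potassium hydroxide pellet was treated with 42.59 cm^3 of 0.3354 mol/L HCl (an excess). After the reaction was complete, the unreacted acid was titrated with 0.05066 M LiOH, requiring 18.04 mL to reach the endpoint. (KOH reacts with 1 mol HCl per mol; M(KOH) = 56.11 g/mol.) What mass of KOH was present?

Total n(HCl) added = 0.3354 x 0.04259 = 0.01428 mol.
n(LiOH) used = 0.05066 x 0.01804 = 0.0009139 mol, which equals the excess n(HCl).
So n(HCl) consumed by the sample = 0.01428 - 0.0009139 = 0.01337 mol.
n(KOH) = 0.01337 / 1 = 0.01337 mol.
mass = 0.01337 mol x 56.11 g/mol = 0.750 g.

0.750 g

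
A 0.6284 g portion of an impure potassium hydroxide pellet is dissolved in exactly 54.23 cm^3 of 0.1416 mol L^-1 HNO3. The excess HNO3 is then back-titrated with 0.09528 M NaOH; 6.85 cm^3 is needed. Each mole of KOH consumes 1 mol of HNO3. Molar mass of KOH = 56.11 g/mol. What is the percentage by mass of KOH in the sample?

62.7%

Total n(HNO3) added = 0.1416 x 0.05423 = 0.007679 mol.
n(NaOH) used = 0.09528 x 0.006850 = 0.0006527 mol, which equals the excess n(HNO3).
So n(HNO3) consumed by the sample = 0.007679 - 0.0006527 = 0.007026 mol.
n(KOH) = 0.007026 / 1 = 0.007026 mol.
mass KOH = 0.007026 x 56.11 = 0.3942 g, so %KOH = 0.3942/0.6284 x 100 = 62.7%.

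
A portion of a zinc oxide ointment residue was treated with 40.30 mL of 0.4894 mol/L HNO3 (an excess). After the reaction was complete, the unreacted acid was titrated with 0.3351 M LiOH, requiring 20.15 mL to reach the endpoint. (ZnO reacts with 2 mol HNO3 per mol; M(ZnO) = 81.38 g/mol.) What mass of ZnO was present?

0.528 g

Total n(HNO3) added = 0.4894 x 0.04030 = 0.01972 mol.
n(LiOH) used = 0.3351 x 0.02015 = 0.006752 mol, which equals the excess n(HNO3).
So n(HNO3) consumed by the sample = 0.01972 - 0.006752 = 0.01297 mol.
n(ZnO) = 0.01297 / 2 = 0.006485 mol.
mass = 0.006485 mol x 81.38 g/mol = 0.528 g.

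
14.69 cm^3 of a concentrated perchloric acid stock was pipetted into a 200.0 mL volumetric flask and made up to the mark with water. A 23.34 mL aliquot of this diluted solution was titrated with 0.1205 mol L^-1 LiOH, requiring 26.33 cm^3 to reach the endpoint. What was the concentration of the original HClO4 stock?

1.85 M

n(LiOH) = 0.1205 x 0.02633 = 0.003173 mol.
n(HClO4) in the aliquot = 0.003173 mol.
[diluted HClO4] = 0.003173 / 0.02334 = 0.1359 M.
Dilution factor = 200.0/14.69 = 13.61, so [stock] = 0.1359 x 13.61 = 1.85 M.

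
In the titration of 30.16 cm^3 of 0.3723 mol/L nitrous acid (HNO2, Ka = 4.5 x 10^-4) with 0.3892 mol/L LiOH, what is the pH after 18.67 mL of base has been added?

Initial n(HNO2) = 0.3723 x 0.03016 = 0.01123 mol.
n(LiOH) added = 0.3892 x 0.01867 = 0.007266 mol, converting that many moles of HNO2 to NO2-.
Remaining n(HNO2) = 0.003962 mol; n(NO2-) = 0.007266 mol.
By Henderson-Hasselbalch, pH = pKa + log([A^-]/[HA]) = 3.35 + log(0.007266/0.003962) = 3.35 + (+0.26) = 3.61.

3.61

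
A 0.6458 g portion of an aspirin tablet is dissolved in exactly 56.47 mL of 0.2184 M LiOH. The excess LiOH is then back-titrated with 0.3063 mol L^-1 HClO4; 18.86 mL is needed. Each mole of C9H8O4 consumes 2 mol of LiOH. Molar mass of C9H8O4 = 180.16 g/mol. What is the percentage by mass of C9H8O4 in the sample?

Total n(LiOH) added = 0.2184 x 0.05647 = 0.01233 mol.
n(HClO4) used = 0.3063 x 0.01886 = 0.005777 mol, which equals the excess n(LiOH).
So n(LiOH) consumed by the sample = 0.01233 - 0.005777 = 0.006556 mol.
n(C9H8O4) = 0.006556 / 2 = 0.003278 mol.
mass C9H8O4 = 0.003278 x 180.16 = 0.5906 g, so %C9H8O4 = 0.5906/0.6458 x 100 = 91.5%.

91.5%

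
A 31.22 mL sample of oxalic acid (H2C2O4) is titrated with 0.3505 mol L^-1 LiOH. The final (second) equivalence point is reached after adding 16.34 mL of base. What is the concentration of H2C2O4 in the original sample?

n(LiOH) = 0.3505 x 0.01634 = 0.005727 mol.
At the final (second) equivalence point, 2 mol OH^- react per mol H2C2O4, so n(H2C2O4) = 0.005727 / 2 = 0.002864 mol.
[H2C2O4] = 0.002864 / 0.03122 L = 0.0917 M.

0.0917 M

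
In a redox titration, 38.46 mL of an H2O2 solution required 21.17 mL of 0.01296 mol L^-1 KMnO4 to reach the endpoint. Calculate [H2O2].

0.0178 M

n(KMnO4) = 0.01296 x 0.02117 = 0.0002744 mol.
From the balanced equation, 2 mol KMnO4 reacts with 5 mol H2O2, so n(H2O2) = 0.0002744 x 5/2 = 0.0006859 mol.
[H2O2] = 0.0006859 / 0.03846 L = 0.0178 M.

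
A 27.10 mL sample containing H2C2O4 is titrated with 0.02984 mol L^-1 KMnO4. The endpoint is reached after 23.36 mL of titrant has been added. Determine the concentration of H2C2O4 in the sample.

0.0643 M

n(KMnO4) = 0.02984 x 0.02336 = 0.0006971 mol.
From the balanced equation, 2 mol KMnO4 reacts with 5 mol H2C2O4, so n(H2C2O4) = 0.0006971 x 5/2 = 0.001743 mol.
[H2C2O4] = 0.001743 / 0.02710 L = 0.0643 M.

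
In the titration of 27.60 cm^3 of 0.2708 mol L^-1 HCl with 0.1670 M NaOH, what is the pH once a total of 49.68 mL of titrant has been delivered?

12.03

n(acid) = 0.2708 x 0.02760 = 0.007474 mol; n(NaOH) added = 0.1670 x 0.04968 = 0.008297 mol.
Base is in excess by 0.008297 - 0.007474 = 0.0008225 mol in a total volume of 0.07728 L.
[OH^-] = 0.0008225/0.07728 = 0.01064 M, so pOH = 1.97 and pH = 14.00 - 1.97 = 12.03.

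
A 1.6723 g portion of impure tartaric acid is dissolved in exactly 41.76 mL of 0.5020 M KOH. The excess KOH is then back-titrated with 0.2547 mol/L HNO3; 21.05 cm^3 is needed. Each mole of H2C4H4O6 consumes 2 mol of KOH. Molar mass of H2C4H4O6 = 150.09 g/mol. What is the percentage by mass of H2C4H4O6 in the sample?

70.0%

Total n(KOH) added = 0.5020 x 0.04176 = 0.02096 mol.
n(HNO3) used = 0.2547 x 0.02105 = 0.005361 mol, which equals the excess n(KOH).
So n(KOH) consumed by the sample = 0.02096 - 0.005361 = 0.01560 mol.
n(H2C4H4O6) = 0.01560 / 2 = 0.007801 mol.
mass H2C4H4O6 = 0.007801 x 150.09 = 1.171 g, so %H2C4H4O6 = 1.171/1.6723 x 100 = 70.0%.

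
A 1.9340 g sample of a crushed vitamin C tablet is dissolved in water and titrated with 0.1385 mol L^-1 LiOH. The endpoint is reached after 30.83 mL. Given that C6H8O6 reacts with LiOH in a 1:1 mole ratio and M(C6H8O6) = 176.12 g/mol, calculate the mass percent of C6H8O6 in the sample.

38.9%

n(LiOH) = 0.1385 x 0.03083 = 0.004270 mol.
n(C6H8O6) = 0.004270 / 1 = 0.004270 mol.
mass of C6H8O6 = 0.004270 x 176.12 = 0.7520 g.
% purity = 0.7520 / 1.9340 x 100 = 38.9%.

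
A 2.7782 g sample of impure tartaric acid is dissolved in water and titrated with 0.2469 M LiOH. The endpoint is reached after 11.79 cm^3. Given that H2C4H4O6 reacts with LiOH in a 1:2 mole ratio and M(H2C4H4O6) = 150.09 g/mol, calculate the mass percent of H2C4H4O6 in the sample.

n(LiOH) = 0.2469 x 0.01179 = 0.002911 mol.
n(H2C4H4O6) = 0.002911 / 2 = 0.001455 mol.
mass of H2C4H4O6 = 0.001455 x 150.09 = 0.2185 g.
% purity = 0.2185 / 2.7782 x 100 = 7.86%.

7.86%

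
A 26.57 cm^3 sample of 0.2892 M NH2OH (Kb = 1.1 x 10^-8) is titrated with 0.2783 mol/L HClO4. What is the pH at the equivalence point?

n(NH2OH) = 0.2892 x 0.02657 = 0.007684 mol; V(HClO4) at equivalence = 0.007684/0.2783 = 0.02761 L.
At equivalence the base is fully converted to NH3OH+; total volume = 0.05418 L, so [NH3OH+] = 0.007684/0.05418 = 0.1418 M.
Ka(NH3OH+) = Kw/Kb = 1.0e-14 / 1.1 x 10^-8 = 9.09e-7.
[H^+] = sqrt(Ka x [NH3OH+]) = sqrt(9.09e-7 x 0.1418) = 0.000359 M.
pH = -log(0.000359) = 3.44.

3.44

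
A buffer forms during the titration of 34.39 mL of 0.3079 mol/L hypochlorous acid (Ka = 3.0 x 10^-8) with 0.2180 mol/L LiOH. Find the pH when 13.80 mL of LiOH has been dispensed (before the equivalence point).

Initial n(HClO) = 0.3079 x 0.03439 = 0.01059 mol.
n(LiOH) added = 0.2180 x 0.01380 = 0.003008 mol, converting that many moles of HClO to ClO-.
Remaining n(HClO) = 0.007580 mol; n(ClO-) = 0.003008 mol.
By Henderson-Hasselbalch, pH = pKa + log([A^-]/[HA]) = 7.52 + log(0.003008/0.007580) = 7.52 + (-0.40) = 7.12.

7.12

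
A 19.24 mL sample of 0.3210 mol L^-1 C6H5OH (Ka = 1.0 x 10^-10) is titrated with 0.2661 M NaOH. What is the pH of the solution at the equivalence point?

n(C6H5OH) = 0.3210 x 0.01924 = 0.006176 mol; V(NaOH) at equivalence = 0.006176/0.2661 = 0.02321 L.
At equivalence all the acid is converted to C6H5O-; total volume = 0.01924 + 0.02321 = 0.04245 L, so [C6H5O-] = 0.006176/0.04245 = 0.1455 M.
Kb = Kw/Ka = 1.0e-14 / 1.0 x 10^-10 = 0.000100.
[OH^-] = sqrt(Kb x [C6H5O-]) = sqrt(0.000100 x 0.1455) = 0.00381 M.
pOH = 2.42, so pH = 14.00 - 2.42 = 11.58.

11.58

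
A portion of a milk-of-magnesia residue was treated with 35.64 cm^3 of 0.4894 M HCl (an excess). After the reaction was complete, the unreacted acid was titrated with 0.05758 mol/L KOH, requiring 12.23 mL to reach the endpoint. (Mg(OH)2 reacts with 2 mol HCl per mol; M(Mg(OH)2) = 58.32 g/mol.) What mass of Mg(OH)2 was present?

Total n(HCl) added = 0.4894 x 0.03564 = 0.01744 mol.
n(KOH) used = 0.05758 x 0.01223 = 0.0007042 mol, which equals the excess n(HCl).
So n(HCl) consumed by the sample = 0.01744 - 0.0007042 = 0.01674 mol.
n(Mg(OH)2) = 0.01674 / 2 = 0.008369 mol.
mass = 0.008369 mol x 58.32 g/mol = 0.488 g.

0.488 g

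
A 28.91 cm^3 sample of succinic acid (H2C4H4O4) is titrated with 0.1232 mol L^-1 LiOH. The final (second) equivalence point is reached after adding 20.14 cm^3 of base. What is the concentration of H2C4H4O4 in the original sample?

n(LiOH) = 0.1232 x 0.02014 = 0.002481 mol.
At the final (second) equivalence point, 2 mol OH^- react per mol H2C4H4O4, so n(H2C4H4O4) = 0.002481 / 2 = 0.001241 mol.
[H2C4H4O4] = 0.001241 / 0.02891 L = 0.0429 M.

0.0429 M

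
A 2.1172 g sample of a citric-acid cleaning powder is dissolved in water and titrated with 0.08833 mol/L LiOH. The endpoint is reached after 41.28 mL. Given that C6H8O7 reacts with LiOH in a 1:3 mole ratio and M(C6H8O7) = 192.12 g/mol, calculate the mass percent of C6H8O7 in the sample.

11.0%

n(LiOH) = 0.08833 x 0.04128 = 0.003646 mol.
n(C6H8O7) = 0.003646 / 3 = 0.001215 mol.
mass of C6H8O7 = 0.001215 x 192.12 = 0.2335 g.
% purity = 0.2335 / 2.1172 x 100 = 11.0%.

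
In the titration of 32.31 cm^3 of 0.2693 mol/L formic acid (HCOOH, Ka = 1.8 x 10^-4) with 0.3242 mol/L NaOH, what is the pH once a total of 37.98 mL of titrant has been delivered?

n(acid) = 0.2693 x 0.03231 = 0.008701 mol; n(NaOH) added = 0.3242 x 0.03798 = 0.01231 mol.
Base is in excess by 0.01231 - 0.008701 = 0.003612 mol in a total volume of 0.07029 L.
[OH^-] = 0.003612/0.07029 = 0.05139 M, so pOH = 1.29 and pH = 14.00 - 1.29 = 12.71.

12.71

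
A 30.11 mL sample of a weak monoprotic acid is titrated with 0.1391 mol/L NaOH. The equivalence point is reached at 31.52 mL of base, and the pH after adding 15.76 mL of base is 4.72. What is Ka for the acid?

1.9 x 10^-5

15.76 mL is half of the equivalence volume, so this is the half-equivalence point where [HA] = [A^-].
At half-equivalence pH = pKa, so pKa = 4.72.
Ka = 10^(-4.72) = 1.9 x 10^-5.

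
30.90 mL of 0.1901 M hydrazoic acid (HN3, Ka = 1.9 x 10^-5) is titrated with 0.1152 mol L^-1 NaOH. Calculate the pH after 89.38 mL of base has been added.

n(acid) = 0.1901 x 0.03090 = 0.005874 mol; n(NaOH) added = 0.1152 x 0.08938 = 0.01030 mol.
Base is in excess by 0.01030 - 0.005874 = 0.004422 mol in a total volume of 0.1203 L.
[OH^-] = 0.004422/0.1203 = 0.03677 M, so pOH = 1.43 and pH = 14.00 - 1.43 = 12.57.

12.57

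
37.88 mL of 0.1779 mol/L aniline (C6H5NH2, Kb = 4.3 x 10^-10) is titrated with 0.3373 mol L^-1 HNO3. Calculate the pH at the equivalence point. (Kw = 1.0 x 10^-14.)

n(C6H5NH2) = 0.1779 x 0.03788 = 0.006739 mol; V(HNO3) at equivalence = 0.006739/0.3373 = 0.01998 L.
At equivalence the base is fully converted to C6H5NH3+; total volume = 0.05786 L, so [C6H5NH3+] = 0.006739/0.05786 = 0.1165 M.
Ka(C6H5NH3+) = Kw/Kb = 1.0e-14 / 4.3 x 10^-10 = 2.33e-5.
[H^+] = sqrt(Ka x [C6H5NH3+]) = sqrt(2.33e-5 x 0.1165) = 0.00165 M.
pH = -log(0.00165) = 2.78.

2.78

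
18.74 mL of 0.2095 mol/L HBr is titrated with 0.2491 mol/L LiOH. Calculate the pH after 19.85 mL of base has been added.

n(acid) = 0.2095 x 0.01874 = 0.003926 mol; n(LiOH) added = 0.2491 x 0.01985 = 0.004945 mol.
Base is in excess by 0.004945 - 0.003926 = 0.001019 mol in a total volume of 0.03859 L.
[OH^-] = 0.001019/0.03859 = 0.02640 M, so pOH = 1.58 and pH = 14.00 - 1.58 = 12.42.

12.42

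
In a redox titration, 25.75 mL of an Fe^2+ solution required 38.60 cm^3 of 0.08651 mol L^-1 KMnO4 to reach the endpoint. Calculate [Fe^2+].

0.648 M

n(KMnO4) = 0.08651 x 0.03860 = 0.003339 mol.
From the balanced equation, 1 mol KMnO4 reacts with 5 mol Fe^2+, so n(Fe^2+) = 0.003339 x 5/1 = 0.01670 mol.
[Fe^2+] = 0.01670 / 0.02575 L = 0.648 M.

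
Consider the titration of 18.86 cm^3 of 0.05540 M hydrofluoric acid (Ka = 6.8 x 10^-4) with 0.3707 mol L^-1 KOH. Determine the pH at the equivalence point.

n(HF) = 0.05540 x 0.01886 = 0.001045 mol; V(KOH) at equivalence = 0.001045/0.3707 = 0.002819 L.
At equivalence all the acid is converted to F-; total volume = 0.01886 + 0.002819 = 0.02168 L, so [F-] = 0.001045/0.02168 = 0.04820 M.
Kb = Kw/Ka = 1.0e-14 / 6.8 x 10^-4 = 1.47e-11.
[OH^-] = sqrt(Kb x [F-]) = sqrt(1.47e-11 x 0.04820) = 8.42e-7 M.
pOH = 6.07, so pH = 14.00 - 6.07 = 7.93.

7.93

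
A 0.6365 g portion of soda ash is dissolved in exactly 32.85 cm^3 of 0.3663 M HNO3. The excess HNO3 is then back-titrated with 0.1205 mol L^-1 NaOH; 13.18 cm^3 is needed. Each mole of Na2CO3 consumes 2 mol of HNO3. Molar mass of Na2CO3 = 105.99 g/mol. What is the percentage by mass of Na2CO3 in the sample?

87.0%

Total n(HNO3) added = 0.3663 x 0.03285 = 0.01203 mol.
n(NaOH) used = 0.1205 x 0.01318 = 0.001588 mol, which equals the excess n(HNO3).
So n(HNO3) consumed by the sample = 0.01203 - 0.001588 = 0.01044 mol.
n(Na2CO3) = 0.01044 / 2 = 0.005222 mol.
mass Na2CO3 = 0.005222 x 105.99 = 0.5535 g, so %Na2CO3 = 0.5535/0.6365 x 100 = 87.0%.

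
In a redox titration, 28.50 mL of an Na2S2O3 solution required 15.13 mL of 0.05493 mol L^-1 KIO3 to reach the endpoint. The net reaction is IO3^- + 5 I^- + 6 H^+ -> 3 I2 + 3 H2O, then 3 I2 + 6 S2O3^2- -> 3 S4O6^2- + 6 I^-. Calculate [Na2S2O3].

n(KIO3) = 0.05493 x 0.01513 = 0.0008311 mol.
From the balanced equation, 1 mol KIO3 reacts with 6 mol Na2S2O3, so n(Na2S2O3) = 0.0008311 x 6/1 = 0.004987 mol.
[Na2S2O3] = 0.004987 / 0.02850 L = 0.175 M.

0.175 M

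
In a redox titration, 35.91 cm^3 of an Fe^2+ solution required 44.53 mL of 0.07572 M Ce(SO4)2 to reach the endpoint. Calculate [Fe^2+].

0.0939 M

n(Ce(SO4)2) = 0.07572 x 0.04453 = 0.003372 mol.
From the balanced equation, 1 mol Ce(SO4)2 reacts with 1 mol Fe^2+, so n(Fe^2+) = 0.003372 x 1/1 = 0.003372 mol.
[Fe^2+] = 0.003372 / 0.03591 L = 0.0939 M.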